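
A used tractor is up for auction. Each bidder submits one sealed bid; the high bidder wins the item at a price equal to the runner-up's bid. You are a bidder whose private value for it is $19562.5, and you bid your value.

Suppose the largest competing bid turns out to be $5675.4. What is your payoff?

$13887.1

Your bid $19562.5 exceeds the highest competing bid $5675.4, so you win.
In a second-price auction the winner pays the second-highest bid, $5675.4.
Payoff = value − price = $19562.5 − $5675.4 = $13887.1.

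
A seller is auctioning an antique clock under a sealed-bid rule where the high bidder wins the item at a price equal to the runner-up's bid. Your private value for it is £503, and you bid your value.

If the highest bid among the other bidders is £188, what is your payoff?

£315

Your bid £503 exceeds the highest competing bid £188, so you win.
In a second-price auction the winner pays the second-highest bid, £188.
Payoff = value − price = £503 − £188 = £315.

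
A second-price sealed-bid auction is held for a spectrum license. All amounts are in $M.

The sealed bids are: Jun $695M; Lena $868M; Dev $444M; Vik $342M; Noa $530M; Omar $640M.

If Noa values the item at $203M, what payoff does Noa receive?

$0M

Highest bid: Lena at $868M, so Lena wins.
Second-highest bid: Jun at $695M — that is the price the winner pays.
Noa did not win, so Noa pays nothing and receives nothing: payoff $0M.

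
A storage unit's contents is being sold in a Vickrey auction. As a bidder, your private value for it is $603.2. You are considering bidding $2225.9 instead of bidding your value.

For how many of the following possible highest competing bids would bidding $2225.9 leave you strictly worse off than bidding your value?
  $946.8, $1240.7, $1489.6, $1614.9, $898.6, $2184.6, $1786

7

The deviation hurts exactly when the highest competing bid lies strictly between $603.2 and $2225.9 — overbidding then wins at a price above your value.
$946.8: inside the interval → strictly worse (loss $343.6).
$1240.7: inside the interval → strictly worse (loss $637.5).
$1489.6: inside the interval → strictly worse (loss $886.4).
$1614.9: inside the interval → strictly worse (loss $1011.7).
$898.6: inside the interval → strictly worse (loss $295.4).
$2184.6: inside the interval → strictly worse (loss $1581.4).
$1786: inside the interval → strictly worse (loss $1182.8).
Count: 7.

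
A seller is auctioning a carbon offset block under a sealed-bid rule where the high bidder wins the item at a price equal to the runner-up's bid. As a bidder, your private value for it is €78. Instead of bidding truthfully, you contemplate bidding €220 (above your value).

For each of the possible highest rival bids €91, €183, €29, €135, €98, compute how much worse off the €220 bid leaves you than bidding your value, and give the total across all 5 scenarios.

€195

The deviation costs you only when the competing bid falls strictly between €78 and €220; elsewhere both bids give the same outcome.
€91: truthful payoff €0, deviation payoff −€13 → loss €13.
€183: truthful payoff €0, deviation payoff −€105 → loss €105.
€29: outcomes coincide → loss €0.
€135: truthful payoff €0, deviation payoff −€57 → loss €57.
€98: truthful payoff €0, deviation payoff −€20 → loss €20.
Total loss = €13 + €105 + €57 + €20 = €195.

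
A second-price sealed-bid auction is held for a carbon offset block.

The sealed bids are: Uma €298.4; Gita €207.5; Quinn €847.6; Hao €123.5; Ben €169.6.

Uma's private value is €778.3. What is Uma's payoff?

Highest bid: Quinn at €847.6, so Quinn wins.
Second-highest bid: Uma at €298.4 — that is the price the winner pays.
Uma did not win, so Uma pays nothing and receives nothing: payoff €0.

€0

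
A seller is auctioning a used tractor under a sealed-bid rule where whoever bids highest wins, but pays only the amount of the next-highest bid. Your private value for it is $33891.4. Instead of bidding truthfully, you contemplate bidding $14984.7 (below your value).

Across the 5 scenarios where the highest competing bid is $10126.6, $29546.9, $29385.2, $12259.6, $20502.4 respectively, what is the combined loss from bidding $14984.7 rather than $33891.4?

The deviation costs you only when the competing bid falls strictly between $14984.7 and $33891.4; elsewhere both bids give the same outcome.
$10126.6: outcomes coincide → loss $0.
$29546.9: truthful payoff $4344.5, deviation payoff $0 → loss $4344.5.
$29385.2: truthful payoff $4506.2, deviation payoff $0 → loss $4506.2.
$12259.6: outcomes coincide → loss $0.
$20502.4: truthful payoff $13389, deviation payoff $0 → loss $13389.
Total loss = $4344.5 + $4506.2 + $13389 = $22239.7.

$22239.7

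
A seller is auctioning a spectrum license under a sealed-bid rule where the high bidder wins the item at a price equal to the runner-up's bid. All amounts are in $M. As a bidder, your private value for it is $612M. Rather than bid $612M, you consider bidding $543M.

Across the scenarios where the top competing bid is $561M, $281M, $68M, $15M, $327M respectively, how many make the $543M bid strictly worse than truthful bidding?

The deviation hurts exactly when the highest competing bid lies strictly between $543M and $612M — underbidding then forfeits a profitable win.
$561M: inside the interval → strictly worse (loss $51M).
$281M: below both → same outcome either way.
$68M: below both → same outcome either way.
$15M: below both → same outcome either way.
$327M: below both → same outcome either way.
Count: 1.

1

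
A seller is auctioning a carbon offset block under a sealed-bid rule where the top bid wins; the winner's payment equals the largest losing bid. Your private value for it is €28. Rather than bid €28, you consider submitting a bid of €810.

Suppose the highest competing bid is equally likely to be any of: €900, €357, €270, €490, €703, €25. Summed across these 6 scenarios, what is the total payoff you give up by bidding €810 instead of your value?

€1708

The deviation costs you only when the competing bid falls strictly between €28 and €810; elsewhere both bids give the same outcome.
€900: outcomes coincide → loss €0.
€357: truthful payoff €0, deviation payoff −€329 → loss €329.
€270: truthful payoff €0, deviation payoff −€242 → loss €242.
€490: truthful payoff €0, deviation payoff −€462 → loss €462.
€703: truthful payoff €0, deviation payoff −€675 → loss €675.
€25: outcomes coincide → loss €0.
Total loss = €329 + €242 + €462 + €675 = €1708.
Truthful bidding weakly dominates here: raising your bid can only win items priced above your value, and lowering it can only forfeit items priced below.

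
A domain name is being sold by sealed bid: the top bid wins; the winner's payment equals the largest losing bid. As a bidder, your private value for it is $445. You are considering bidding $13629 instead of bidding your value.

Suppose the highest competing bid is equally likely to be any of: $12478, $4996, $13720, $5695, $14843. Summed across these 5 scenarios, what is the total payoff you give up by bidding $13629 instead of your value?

The deviation costs you only when the competing bid falls strictly between $445 and $13629; elsewhere both bids give the same outcome.
$12478: truthful payoff $0, deviation payoff −$12033 → loss $12033.
$4996: truthful payoff $0, deviation payoff −$4551 → loss $4551.
$13720: outcomes coincide → loss $0.
$5695: truthful payoff $0, deviation payoff −$5250 → loss $5250.
$14843: outcomes coincide → loss $0.
Total loss = $12033 + $4551 + $5250 = $21834.
In a second-price auction your bid sets only whether you win, not what you pay, so bidding your true value is weakly dominant.

$21834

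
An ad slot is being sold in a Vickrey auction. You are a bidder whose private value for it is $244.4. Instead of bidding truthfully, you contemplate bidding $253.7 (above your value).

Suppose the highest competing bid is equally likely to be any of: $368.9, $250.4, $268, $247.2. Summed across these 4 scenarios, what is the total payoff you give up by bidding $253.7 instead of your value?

$8.8

The deviation costs you only when the competing bid falls strictly between $244.4 and $253.7; elsewhere both bids give the same outcome.
$368.9: outcomes coincide → loss $0.
$250.4: truthful payoff $0, deviation payoff −$6 → loss $6.
$268: outcomes coincide → loss $0.
$247.2: truthful payoff $0, deviation payoff −$2.8 → loss $2.8.
Total loss = $6 + $2.8 = $8.8.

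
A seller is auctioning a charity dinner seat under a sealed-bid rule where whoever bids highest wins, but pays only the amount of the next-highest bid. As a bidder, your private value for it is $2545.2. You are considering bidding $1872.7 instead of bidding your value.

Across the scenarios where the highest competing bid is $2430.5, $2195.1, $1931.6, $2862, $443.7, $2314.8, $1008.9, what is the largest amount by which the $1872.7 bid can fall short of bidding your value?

$2430.5: truthful gives $114.7, deviation gives $0 → loss $114.7.
$2195.1: truthful gives $350.1, deviation gives $0 → loss $350.1.
$1931.6: truthful gives $613.6, deviation gives $0 → loss $613.6.
$2862: same outcome either way → loss $0.
$443.7: same outcome either way → loss $0.
$2314.8: truthful gives $230.4, deviation gives $0 → loss $230.4.
$1008.9: same outcome either way → loss $0.
Maximum loss: $613.6.

$613.6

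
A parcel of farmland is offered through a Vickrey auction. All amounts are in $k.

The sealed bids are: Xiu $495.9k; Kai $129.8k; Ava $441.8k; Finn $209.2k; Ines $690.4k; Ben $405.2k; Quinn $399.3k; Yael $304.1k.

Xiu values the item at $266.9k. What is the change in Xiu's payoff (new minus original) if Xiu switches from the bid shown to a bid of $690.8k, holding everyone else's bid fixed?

The highest bid among the other bidders is $690.4k; Xiu's bid doesn't change that.
Original bid $495.9k: Xiu is not highest (top rival bid is $690.4k); payoff $0k.
Alternative bid $690.8k: Xiu is highest, pays the top rival bid $690.4k; payoff $266.9k − $690.4k = −$423.5k.
Change in payoff = −$423.5k − ($0k) = −$423.5k.

−$423.5k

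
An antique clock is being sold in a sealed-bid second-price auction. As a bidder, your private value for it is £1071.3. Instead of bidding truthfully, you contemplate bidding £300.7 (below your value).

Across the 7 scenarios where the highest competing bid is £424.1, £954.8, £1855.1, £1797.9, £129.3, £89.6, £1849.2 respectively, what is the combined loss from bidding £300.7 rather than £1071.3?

The deviation costs you only when the competing bid falls strictly between £300.7 and £1071.3; elsewhere both bids give the same outcome.
£424.1: truthful payoff £647.2, deviation payoff £0 → loss £647.2.
£954.8: truthful payoff £116.5, deviation payoff £0 → loss £116.5.
£1855.1: outcomes coincide → loss £0.
£1797.9: outcomes coincide → loss £0.
£129.3: outcomes coincide → loss £0.
£89.6: outcomes coincide → loss £0.
£1849.2: outcomes coincide → loss £0.
Total loss = £647.2 + £116.5 = £763.7.
Truthful bidding weakly dominates here: raising your bid can only win items priced above your value, and lowering it can only forfeit items priced below.

£763.7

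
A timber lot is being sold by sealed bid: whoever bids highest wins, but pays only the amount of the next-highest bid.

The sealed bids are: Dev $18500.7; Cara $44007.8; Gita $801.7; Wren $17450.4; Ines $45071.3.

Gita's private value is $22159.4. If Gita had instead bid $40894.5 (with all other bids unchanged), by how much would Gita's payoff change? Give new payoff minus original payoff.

$0

The highest bid among the other bidders is $45071.3; Gita's bid doesn't change that.
Original bid $801.7: Gita is not highest (top rival bid is $45071.3); payoff $0.
Alternative bid $40894.5: Gita is not highest (top rival bid is $45071.3); payoff $0.
Change in payoff = $0 − ($0) = $0.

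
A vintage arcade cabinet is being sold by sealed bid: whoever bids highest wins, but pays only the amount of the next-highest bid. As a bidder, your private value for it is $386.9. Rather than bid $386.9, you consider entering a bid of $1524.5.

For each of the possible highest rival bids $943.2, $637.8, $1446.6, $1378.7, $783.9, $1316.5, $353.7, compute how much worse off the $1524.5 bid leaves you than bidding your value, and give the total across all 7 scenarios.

$4185.3

The deviation costs you only when the competing bid falls strictly between $386.9 and $1524.5; elsewhere both bids give the same outcome.
$943.2: truthful payoff $0, deviation payoff −$556.3 → loss $556.3.
$637.8: truthful payoff $0, deviation payoff −$250.9 → loss $250.9.
$1446.6: truthful payoff $0, deviation payoff −$1059.7 → loss $1059.7.
$1378.7: truthful payoff $0, deviation payoff −$991.8 → loss $991.8.
$783.9: truthful payoff $0, deviation payoff −$397 → loss $397.
$1316.5: truthful payoff $0, deviation payoff −$929.6 → loss $929.6.
$353.7: outcomes coincide → loss $0.
Total loss = $556.3 + $250.9 + $1059.7 + $991.8 + $397 + $929.6 = $4185.3.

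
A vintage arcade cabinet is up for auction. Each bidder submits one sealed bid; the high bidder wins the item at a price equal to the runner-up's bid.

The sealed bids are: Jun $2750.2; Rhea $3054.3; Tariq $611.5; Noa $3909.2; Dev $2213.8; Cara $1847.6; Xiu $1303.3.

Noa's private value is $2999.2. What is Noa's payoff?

Highest bid: Noa at $3909.2, so Noa wins.
Second-highest bid: Rhea at $3054.3 — that is the price the winner pays.
Noa's payoff = value − price = $2999.2 − $3054.3 = −$55.1.

−$55.1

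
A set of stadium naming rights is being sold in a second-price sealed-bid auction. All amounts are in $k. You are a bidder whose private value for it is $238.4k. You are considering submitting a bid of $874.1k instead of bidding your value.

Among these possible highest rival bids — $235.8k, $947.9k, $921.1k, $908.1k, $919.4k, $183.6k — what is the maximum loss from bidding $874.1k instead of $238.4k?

$0k

$235.8k: same outcome either way → loss $0k.
$947.9k: same outcome either way → loss $0k.
$921.1k: same outcome either way → loss $0k.
$908.1k: same outcome either way → loss $0k.
$919.4k: same outcome either way → loss $0k.
$183.6k: same outcome either way → loss $0k.
Maximum loss: $0k.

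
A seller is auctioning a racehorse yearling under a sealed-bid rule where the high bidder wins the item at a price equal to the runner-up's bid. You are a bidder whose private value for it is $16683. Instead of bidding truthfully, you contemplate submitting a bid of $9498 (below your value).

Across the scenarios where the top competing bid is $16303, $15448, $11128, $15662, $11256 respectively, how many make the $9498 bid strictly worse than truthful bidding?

5

The deviation hurts exactly when the highest competing bid lies strictly between $9498 and $16683 — underbidding then forfeits a profitable win.
$16303: inside the interval → strictly worse (loss $380).
$15448: inside the interval → strictly worse (loss $1235).
$11128: inside the interval → strictly worse (loss $5555).
$15662: inside the interval → strictly worse (loss $1021).
$11256: inside the interval → strictly worse (loss $5427).
Count: 5.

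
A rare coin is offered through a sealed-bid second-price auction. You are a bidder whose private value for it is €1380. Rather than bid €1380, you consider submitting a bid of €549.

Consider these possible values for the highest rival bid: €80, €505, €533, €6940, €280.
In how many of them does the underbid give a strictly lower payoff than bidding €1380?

The deviation hurts exactly when the highest competing bid lies strictly between €549 and €1380 — underbidding then forfeits a profitable win.
€80: below both → same outcome either way.
€505: below both → same outcome either way.
€533: below both → same outcome either way.
€6940: above both → same outcome either way.
€280: below both → same outcome either way.
Count: 0.

0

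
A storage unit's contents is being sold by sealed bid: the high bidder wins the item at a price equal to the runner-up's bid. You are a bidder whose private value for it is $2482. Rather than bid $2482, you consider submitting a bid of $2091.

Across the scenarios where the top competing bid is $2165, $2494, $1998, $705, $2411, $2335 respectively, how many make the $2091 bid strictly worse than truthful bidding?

The deviation hurts exactly when the highest competing bid lies strictly between $2091 and $2482 — underbidding then forfeits a profitable win.
$2165: inside the interval → strictly worse (loss $317).
$2494: above both → same outcome either way.
$1998: below both → same outcome either way.
$705: below both → same outcome either way.
$2411: inside the interval → strictly worse (loss $71).
$2335: inside the interval → strictly worse (loss $147).
Count: 3.

3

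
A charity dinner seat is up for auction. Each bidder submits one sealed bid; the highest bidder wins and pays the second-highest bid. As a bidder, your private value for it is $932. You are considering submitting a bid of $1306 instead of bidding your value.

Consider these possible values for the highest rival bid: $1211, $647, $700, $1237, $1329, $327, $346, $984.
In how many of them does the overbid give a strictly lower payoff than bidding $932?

3

The deviation hurts exactly when the highest competing bid lies strictly between $932 and $1306 — overbidding then wins at a price above your value.
$1211: inside the interval → strictly worse (loss $279).
$647: below both → same outcome either way.
$700: below both → same outcome either way.
$1237: inside the interval → strictly worse (loss $305).
$1329: above both → same outcome either way.
$327: below both → same outcome either way.
$346: below both → same outcome either way.
$984: inside the interval → strictly worse (loss $52).
Count: 3.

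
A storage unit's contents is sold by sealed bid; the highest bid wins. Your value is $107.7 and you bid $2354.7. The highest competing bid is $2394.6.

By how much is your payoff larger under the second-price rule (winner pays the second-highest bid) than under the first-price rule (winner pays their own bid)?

Your bid $2354.7 is below $2394.6, so you lose under either rule.
Payoff is $0 in both cases; difference = $0.

$0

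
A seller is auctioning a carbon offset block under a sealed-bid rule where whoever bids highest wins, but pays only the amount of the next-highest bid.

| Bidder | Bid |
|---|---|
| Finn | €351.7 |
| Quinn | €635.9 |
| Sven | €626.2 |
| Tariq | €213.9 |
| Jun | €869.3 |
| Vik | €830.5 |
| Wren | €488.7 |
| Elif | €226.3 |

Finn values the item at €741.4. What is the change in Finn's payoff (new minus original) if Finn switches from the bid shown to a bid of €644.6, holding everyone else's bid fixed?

The highest bid among the other bidders is €869.3; Finn's bid doesn't change that.
Original bid €351.7: Finn is not highest (top rival bid is €869.3); payoff €0.
Alternative bid €644.6: Finn is not highest (top rival bid is €869.3); payoff €0.
Change in payoff = €0 − (€0) = €0.

€0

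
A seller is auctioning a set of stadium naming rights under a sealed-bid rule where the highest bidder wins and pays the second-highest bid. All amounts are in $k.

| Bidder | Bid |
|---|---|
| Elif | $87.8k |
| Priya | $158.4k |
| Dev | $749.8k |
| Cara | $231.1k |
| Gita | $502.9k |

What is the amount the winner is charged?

Highest bid: Dev at $749.8k, so Dev wins.
Second-highest bid: Gita at $502.9k — that is the price the winner pays.

$502.9k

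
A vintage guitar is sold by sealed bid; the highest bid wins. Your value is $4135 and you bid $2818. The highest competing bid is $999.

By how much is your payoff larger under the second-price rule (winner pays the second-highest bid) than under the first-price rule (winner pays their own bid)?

You have the highest bid, so you win under either rule.
Second-price: pay $999 → payoff $3136.
First-price: pay your own bid $2818 → payoff $1317.
Difference = $3136 − ($1317) = $1819.

$1819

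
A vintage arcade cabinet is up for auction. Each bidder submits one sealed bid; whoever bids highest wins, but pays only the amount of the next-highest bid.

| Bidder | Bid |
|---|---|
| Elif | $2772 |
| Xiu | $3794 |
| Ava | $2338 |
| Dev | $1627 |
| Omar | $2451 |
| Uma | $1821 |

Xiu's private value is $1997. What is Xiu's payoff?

−$775

Highest bid: Xiu at $3794, so Xiu wins.
Second-highest bid: Elif at $2772 — that is the price the winner pays.
Xiu's payoff = value − price = $1997 − $2772 = −$775.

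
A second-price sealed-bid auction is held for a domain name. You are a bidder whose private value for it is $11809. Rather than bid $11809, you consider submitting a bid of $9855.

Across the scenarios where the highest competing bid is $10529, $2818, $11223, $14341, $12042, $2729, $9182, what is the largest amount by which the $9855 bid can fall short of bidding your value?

$1280

$10529: truthful gives $1280, deviation gives $0 → loss $1280.
$2818: same outcome either way → loss $0.
$11223: truthful gives $586, deviation gives $0 → loss $586.
$14341: same outcome either way → loss $0.
$12042: same outcome either way → loss $0.
$2729: same outcome either way → loss $0.
$9182: same outcome either way → loss $0.
Maximum loss: $1280.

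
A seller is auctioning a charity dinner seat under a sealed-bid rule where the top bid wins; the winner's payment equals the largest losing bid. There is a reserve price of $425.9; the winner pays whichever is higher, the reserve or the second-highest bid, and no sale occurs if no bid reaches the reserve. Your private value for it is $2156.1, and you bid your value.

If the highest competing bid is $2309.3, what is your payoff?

Your bid $2156.1 is below the highest competing bid $2309.3, so you lose. Payoff $0.

$0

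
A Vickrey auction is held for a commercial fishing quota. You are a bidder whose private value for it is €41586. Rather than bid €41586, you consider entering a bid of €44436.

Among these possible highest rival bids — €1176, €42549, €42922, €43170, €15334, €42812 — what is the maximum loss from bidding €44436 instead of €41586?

€1176: same outcome either way → loss €0.
€42549: truthful gives €0, deviation gives −€963 → loss €963.
€42922: truthful gives €0, deviation gives −€1336 → loss €1336.
€43170: truthful gives €0, deviation gives −€1584 → loss €1584.
€15334: same outcome either way → loss €0.
€42812: truthful gives €0, deviation gives −€1226 → loss €1226.
Maximum loss: €1584.

€1584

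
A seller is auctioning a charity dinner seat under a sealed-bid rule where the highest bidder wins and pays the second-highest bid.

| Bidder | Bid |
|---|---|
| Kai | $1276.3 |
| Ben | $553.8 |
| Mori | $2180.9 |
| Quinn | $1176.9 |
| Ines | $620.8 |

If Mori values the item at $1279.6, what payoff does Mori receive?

$3.3

Highest bid: Mori at $2180.9, so Mori wins.
Second-highest bid: Kai at $1276.3 — that is the price the winner pays.
Mori's payoff = value − price = $1279.6 − $1276.3 = $3.3.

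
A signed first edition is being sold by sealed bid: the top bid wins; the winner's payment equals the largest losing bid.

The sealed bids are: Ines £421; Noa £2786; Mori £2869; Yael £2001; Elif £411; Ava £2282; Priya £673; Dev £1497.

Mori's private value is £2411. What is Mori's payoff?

−£375

Highest bid: Mori at £2869, so Mori wins.
Second-highest bid: Noa at £2786 — that is the price the winner pays.
Mori's payoff = value − price = £2411 − £2786 = −£375.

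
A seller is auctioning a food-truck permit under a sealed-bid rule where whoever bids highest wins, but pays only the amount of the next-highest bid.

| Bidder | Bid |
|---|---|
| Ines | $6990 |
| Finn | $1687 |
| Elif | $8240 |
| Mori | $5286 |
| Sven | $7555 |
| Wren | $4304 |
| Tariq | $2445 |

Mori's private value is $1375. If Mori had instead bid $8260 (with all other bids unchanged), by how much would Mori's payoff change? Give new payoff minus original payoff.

The highest bid among the other bidders is $8240; Mori's bid doesn't change that.
Original bid $5286: Mori is not highest (top rival bid is $8240); payoff $0.
Alternative bid $8260: Mori is highest, pays the top rival bid $8240; payoff $1375 − $8240 = −$6865.
Change in payoff = −$6865 − ($0) = −$6865.

−$6865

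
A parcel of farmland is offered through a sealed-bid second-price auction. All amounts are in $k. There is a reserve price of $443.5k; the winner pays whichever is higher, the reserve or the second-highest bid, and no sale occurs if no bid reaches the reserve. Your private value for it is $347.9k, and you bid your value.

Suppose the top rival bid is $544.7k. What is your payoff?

Your bid $347.9k is below the highest competing bid $544.7k, so you lose. Payoff $0k.

$0k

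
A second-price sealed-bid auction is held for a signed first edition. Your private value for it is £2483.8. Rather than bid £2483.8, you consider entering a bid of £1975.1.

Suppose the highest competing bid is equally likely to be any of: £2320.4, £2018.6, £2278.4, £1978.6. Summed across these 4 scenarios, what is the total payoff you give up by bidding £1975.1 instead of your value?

£1339.2

The deviation costs you only when the competing bid falls strictly between £1975.1 and £2483.8; elsewhere both bids give the same outcome.
£2320.4: truthful payoff £163.4, deviation payoff £0 → loss £163.4.
£2018.6: truthful payoff £465.2, deviation payoff £0 → loss £465.2.
£2278.4: truthful payoff £205.4, deviation payoff £0 → loss £205.4.
£1978.6: truthful payoff £505.2, deviation payoff £0 → loss £505.2.
Total loss = £163.4 + £465.2 + £205.4 + £505.2 = £1339.2.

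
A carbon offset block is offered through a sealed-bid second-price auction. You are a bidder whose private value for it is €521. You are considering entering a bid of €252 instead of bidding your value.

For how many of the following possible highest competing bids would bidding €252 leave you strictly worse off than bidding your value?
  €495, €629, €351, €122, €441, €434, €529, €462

5

The deviation hurts exactly when the highest competing bid lies strictly between €252 and €521 — underbidding then forfeits a profitable win.
€495: inside the interval → strictly worse (loss €26).
€629: above both → same outcome either way.
€351: inside the interval → strictly worse (loss €170).
€122: below both → same outcome either way.
€441: inside the interval → strictly worse (loss €80).
€434: inside the interval → strictly worse (loss €87).
€529: above both → same outcome either way.
€462: inside the interval → strictly worse (loss €59).
Count: 5.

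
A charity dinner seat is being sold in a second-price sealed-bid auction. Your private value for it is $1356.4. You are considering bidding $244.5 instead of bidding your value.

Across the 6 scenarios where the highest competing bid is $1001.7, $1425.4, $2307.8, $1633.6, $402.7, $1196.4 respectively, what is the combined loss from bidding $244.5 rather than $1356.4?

$1468.4

The deviation costs you only when the competing bid falls strictly between $244.5 and $1356.4; elsewhere both bids give the same outcome.
$1001.7: truthful payoff $354.7, deviation payoff $0 → loss $354.7.
$1425.4: outcomes coincide → loss $0.
$2307.8: outcomes coincide → loss $0.
$1633.6: outcomes coincide → loss $0.
$402.7: truthful payoff $953.7, deviation payoff $0 → loss $953.7.
$1196.4: truthful payoff $160, deviation payoff $0 → loss $160.
Total loss = $354.7 + $953.7 + $160 = $1468.4.
In a second-price auction your bid sets only whether you win, not what you pay, so bidding your true value is weakly dominant.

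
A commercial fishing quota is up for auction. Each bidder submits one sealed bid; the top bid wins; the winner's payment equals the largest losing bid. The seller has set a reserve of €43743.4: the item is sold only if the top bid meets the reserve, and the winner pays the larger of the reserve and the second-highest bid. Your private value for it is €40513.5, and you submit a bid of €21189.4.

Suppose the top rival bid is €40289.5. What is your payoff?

Your bid €21189.4 is below the highest competing bid €40289.5, so you lose. Payoff €0.

€0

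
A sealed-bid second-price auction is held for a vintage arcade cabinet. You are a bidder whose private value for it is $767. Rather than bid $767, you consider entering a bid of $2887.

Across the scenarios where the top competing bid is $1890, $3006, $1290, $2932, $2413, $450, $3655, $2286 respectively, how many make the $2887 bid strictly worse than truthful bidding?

4

The deviation hurts exactly when the highest competing bid lies strictly between $767 and $2887 — overbidding then wins at a price above your value.
$1890: inside the interval → strictly worse (loss $1123).
$3006: above both → same outcome either way.
$1290: inside the interval → strictly worse (loss $523).
$2932: above both → same outcome either way.
$2413: inside the interval → strictly worse (loss $1646).
$450: below both → same outcome either way.
$3655: above both → same outcome either way.
$2286: inside the interval → strictly worse (loss $1519).
Count: 4.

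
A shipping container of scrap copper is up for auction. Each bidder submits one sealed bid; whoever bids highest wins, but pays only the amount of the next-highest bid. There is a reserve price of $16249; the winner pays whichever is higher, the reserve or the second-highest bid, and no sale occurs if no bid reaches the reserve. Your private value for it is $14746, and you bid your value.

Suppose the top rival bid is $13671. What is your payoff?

$0

Your bid $14746 is the highest bid but falls below the reserve $16249, so the item goes unsold. Payoff $0.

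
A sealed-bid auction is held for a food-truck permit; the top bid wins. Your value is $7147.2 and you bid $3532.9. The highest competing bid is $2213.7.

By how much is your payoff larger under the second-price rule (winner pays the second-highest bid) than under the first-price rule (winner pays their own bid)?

You have the highest bid, so you win under either rule.
Second-price: pay $2213.7 → payoff $4933.5.
First-price: pay your own bid $3532.9 → payoff $3614.3.
Difference = $4933.5 − ($3614.3) = $1319.2.

$1319.2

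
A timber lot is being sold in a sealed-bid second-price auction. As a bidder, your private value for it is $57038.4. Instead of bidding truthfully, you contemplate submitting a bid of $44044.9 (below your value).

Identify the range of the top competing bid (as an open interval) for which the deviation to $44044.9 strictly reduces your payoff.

If the competing bid is below $44044.9, both bids win at the same price — no difference.
If it is above $57038.4, both bids lose — no difference.
If it lies strictly between $44044.9 and $57038.4, bidding your value wins at a price below your value (positive payoff) while bidding $44044.9 loses (payoff 0).
So the deviation strictly hurts on the open interval ($44044.9, $57038.4).

($44044.9, $57038.4)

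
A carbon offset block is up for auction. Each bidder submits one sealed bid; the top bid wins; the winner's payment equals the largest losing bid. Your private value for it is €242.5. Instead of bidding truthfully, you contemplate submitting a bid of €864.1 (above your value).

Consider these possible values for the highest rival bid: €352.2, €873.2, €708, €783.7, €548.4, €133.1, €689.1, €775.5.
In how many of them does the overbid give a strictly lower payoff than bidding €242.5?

6

The deviation hurts exactly when the highest competing bid lies strictly between €242.5 and €864.1 — overbidding then wins at a price above your value.
€352.2: inside the interval → strictly worse (loss €109.7).
€873.2: above both → same outcome either way.
€708: inside the interval → strictly worse (loss €465.5).
€783.7: inside the interval → strictly worse (loss €541.2).
€548.4: inside the interval → strictly worse (loss €305.9).
€133.1: below both → same outcome either way.
€689.1: inside the interval → strictly worse (loss €446.6).
€775.5: inside the interval → strictly worse (loss €533).
Count: 6.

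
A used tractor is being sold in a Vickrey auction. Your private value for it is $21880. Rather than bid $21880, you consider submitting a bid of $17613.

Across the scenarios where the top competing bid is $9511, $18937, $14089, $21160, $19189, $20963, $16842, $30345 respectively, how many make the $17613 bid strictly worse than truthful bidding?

The deviation hurts exactly when the highest competing bid lies strictly between $17613 and $21880 — underbidding then forfeits a profitable win.
$9511: below both → same outcome either way.
$18937: inside the interval → strictly worse (loss $2943).
$14089: below both → same outcome either way.
$21160: inside the interval → strictly worse (loss $720).
$19189: inside the interval → strictly worse (loss $2691).
$20963: inside the interval → strictly worse (loss $917).
$16842: below both → same outcome either way.
$30345: above both → same outcome either way.
Count: 4.

4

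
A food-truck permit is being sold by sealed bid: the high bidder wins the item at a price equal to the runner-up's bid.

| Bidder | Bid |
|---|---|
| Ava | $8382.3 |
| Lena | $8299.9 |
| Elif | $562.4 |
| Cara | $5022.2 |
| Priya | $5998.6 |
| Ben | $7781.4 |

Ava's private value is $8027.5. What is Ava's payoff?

−$272.4

Highest bid: Ava at $8382.3, so Ava wins.
Second-highest bid: Lena at $8299.9 — that is the price the winner pays.
Ava's payoff = value − price = $8027.5 − $8299.9 = −$272.4.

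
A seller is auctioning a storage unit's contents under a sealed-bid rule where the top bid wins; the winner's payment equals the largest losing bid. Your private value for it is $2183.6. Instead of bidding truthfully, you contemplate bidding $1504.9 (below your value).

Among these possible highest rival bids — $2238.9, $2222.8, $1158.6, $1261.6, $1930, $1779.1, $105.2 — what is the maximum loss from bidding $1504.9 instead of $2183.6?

$2238.9: same outcome either way → loss $0.
$2222.8: same outcome either way → loss $0.
$1158.6: same outcome either way → loss $0.
$1261.6: same outcome either way → loss $0.
$1930: truthful gives $253.6, deviation gives $0 → loss $253.6.
$1779.1: truthful gives $404.5, deviation gives $0 → loss $404.5.
$105.2: same outcome either way → loss $0.
Maximum loss: $404.5.

$404.5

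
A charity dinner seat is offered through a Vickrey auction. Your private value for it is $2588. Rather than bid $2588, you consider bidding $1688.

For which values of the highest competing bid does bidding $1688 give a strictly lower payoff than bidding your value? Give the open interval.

If the competing bid is below $1688, both bids win at the same price — no difference.
If it is above $2588, both bids lose — no difference.
If it lies strictly between $1688 and $2588, bidding your value wins at a price below your value (positive payoff) while bidding $1688 loses (payoff 0).
So the deviation strictly hurts on the open interval ($1688, $2588).

($1688, $2588)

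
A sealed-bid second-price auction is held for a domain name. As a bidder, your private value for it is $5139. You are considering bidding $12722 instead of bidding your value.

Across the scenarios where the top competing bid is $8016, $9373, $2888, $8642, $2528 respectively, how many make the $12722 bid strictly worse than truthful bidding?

The deviation hurts exactly when the highest competing bid lies strictly between $5139 and $12722 — overbidding then wins at a price above your value.
$8016: inside the interval → strictly worse (loss $2877).
$9373: inside the interval → strictly worse (loss $4234).
$2888: below both → same outcome either way.
$8642: inside the interval → strictly worse (loss $3503).
$2528: below both → same outcome either way.
Count: 3.

3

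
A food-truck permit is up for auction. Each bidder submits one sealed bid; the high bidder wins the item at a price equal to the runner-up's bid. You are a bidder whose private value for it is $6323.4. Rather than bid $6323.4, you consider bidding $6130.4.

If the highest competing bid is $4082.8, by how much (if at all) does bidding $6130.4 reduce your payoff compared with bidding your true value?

$0

Bidding your value $6323.4: you win (since $6323.4 > $4082.8) and pay $4082.8. Payoff $2240.6.
Bidding $6130.4: you win and pay $4082.8. Payoff $6323.4 − $4082.8 = $2240.6.
Difference = $2240.6 − $2240.6 = $0; both bids lead to the same outcome because the competing bid is below both your value and your alternative bid.
Truthful bidding weakly dominates here: raising your bid can only win items priced above your value, and lowering it can only forfeit items priced below.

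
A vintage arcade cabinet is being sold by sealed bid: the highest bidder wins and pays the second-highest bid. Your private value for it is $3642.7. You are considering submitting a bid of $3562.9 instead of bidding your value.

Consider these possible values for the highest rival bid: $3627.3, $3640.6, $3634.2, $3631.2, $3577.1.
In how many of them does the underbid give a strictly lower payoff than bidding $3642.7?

5

The deviation hurts exactly when the highest competing bid lies strictly between $3562.9 and $3642.7 — underbidding then forfeits a profitable win.
$3627.3: inside the interval → strictly worse (loss $15.4).
$3640.6: inside the interval → strictly worse (loss $2.1).
$3634.2: inside the interval → strictly worse (loss $8.5).
$3631.2: inside the interval → strictly worse (loss $11.5).
$3577.1: inside the interval → strictly worse (loss $65.6).
Count: 5.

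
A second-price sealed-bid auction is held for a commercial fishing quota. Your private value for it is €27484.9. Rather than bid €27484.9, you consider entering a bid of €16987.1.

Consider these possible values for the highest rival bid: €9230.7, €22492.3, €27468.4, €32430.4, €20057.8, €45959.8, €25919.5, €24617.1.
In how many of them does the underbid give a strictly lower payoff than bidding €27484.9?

The deviation hurts exactly when the highest competing bid lies strictly between €16987.1 and €27484.9 — underbidding then forfeits a profitable win.
€9230.7: below both → same outcome either way.
€22492.3: inside the interval → strictly worse (loss €4992.6).
€27468.4: inside the interval → strictly worse (loss €16.5).
€32430.4: above both → same outcome either way.
€20057.8: inside the interval → strictly worse (loss €7427.1).
€45959.8: above both → same outcome either way.
€25919.5: inside the interval → strictly worse (loss €1565.4).
€24617.1: inside the interval → strictly worse (loss €2867.8).
Count: 5.

5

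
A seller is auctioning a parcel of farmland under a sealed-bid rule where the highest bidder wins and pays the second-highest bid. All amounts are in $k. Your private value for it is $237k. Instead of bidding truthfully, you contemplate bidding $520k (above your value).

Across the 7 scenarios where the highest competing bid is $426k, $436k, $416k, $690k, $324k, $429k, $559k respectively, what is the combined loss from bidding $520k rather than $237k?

$846k

The deviation costs you only when the competing bid falls strictly between $237k and $520k; elsewhere both bids give the same outcome.
$426k: truthful payoff $0k, deviation payoff −$189k → loss $189k.
$436k: truthful payoff $0k, deviation payoff −$199k → loss $199k.
$416k: truthful payoff $0k, deviation payoff −$179k → loss $179k.
$690k: outcomes coincide → loss $0k.
$324k: truthful payoff $0k, deviation payoff −$87k → loss $87k.
$429k: truthful payoff $0k, deviation payoff −$192k → loss $192k.
$559k: outcomes coincide → loss $0k.
Total loss = $189k + $199k + $179k + $87k + $192k = $846k.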